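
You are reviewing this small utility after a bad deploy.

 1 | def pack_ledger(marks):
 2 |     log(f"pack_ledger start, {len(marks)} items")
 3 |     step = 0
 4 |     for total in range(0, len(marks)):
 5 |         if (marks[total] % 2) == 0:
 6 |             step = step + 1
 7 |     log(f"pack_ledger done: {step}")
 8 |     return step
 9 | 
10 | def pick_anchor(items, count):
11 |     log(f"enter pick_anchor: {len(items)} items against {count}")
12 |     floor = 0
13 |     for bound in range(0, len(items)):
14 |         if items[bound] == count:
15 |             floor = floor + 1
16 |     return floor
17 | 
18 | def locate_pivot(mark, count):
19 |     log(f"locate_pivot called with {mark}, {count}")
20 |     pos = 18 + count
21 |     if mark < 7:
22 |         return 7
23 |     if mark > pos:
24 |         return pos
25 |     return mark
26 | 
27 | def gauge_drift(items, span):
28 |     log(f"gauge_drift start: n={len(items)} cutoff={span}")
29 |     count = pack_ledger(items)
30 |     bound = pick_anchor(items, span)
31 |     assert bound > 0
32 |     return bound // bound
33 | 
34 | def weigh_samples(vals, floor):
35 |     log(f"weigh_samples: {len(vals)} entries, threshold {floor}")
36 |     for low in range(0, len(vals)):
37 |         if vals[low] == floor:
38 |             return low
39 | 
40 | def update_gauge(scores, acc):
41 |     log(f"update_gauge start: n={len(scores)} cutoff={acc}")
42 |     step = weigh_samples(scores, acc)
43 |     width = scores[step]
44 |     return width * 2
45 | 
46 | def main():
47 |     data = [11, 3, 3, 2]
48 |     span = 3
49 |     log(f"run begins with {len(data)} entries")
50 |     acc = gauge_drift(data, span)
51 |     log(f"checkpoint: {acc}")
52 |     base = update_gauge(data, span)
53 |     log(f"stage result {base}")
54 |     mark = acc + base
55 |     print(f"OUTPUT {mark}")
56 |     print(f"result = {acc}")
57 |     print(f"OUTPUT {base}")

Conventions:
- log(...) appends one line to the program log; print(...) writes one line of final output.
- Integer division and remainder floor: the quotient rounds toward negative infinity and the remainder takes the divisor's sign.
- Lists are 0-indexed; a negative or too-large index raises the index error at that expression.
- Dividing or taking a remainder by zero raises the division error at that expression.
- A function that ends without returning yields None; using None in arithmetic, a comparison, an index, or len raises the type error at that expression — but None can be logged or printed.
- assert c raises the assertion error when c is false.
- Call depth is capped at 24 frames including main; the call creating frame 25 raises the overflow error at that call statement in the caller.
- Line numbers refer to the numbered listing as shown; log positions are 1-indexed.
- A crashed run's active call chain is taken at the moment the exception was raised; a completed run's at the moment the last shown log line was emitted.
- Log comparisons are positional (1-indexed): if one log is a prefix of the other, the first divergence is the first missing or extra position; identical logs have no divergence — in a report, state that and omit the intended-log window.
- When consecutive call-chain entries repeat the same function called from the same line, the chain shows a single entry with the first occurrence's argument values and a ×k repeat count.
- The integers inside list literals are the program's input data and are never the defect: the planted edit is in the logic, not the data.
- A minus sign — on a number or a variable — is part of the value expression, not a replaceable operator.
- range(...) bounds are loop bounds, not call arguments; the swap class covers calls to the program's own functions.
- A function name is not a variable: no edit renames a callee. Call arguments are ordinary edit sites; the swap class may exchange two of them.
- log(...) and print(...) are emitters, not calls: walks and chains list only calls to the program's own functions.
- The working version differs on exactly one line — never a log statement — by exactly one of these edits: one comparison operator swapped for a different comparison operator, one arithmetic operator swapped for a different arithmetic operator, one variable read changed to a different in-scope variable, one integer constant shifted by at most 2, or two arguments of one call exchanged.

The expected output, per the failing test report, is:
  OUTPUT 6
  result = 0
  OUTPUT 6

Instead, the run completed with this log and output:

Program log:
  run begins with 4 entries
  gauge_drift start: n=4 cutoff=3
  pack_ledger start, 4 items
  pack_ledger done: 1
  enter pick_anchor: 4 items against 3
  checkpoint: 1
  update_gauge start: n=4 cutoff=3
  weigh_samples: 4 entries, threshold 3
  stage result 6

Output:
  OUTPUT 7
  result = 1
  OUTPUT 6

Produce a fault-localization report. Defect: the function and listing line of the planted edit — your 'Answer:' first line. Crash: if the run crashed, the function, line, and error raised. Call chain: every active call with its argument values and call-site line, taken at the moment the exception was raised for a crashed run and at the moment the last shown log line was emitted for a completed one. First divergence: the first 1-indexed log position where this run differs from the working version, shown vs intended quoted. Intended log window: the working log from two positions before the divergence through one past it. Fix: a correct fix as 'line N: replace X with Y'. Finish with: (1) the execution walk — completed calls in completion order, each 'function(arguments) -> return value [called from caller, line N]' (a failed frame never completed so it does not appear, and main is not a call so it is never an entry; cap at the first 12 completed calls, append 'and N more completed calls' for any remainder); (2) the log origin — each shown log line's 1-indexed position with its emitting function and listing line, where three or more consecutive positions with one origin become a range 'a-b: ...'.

Answer: the defect is in gauge_drift at line 32.
Key observation: Log line 6 is where behavior first shows: 'checkpoint: 1' appears instead of 'checkpoint: 0'.
Call chain: main.
First divergence: position 6 — the shown line 'checkpoint: 1' should read 'checkpoint: 0'.
Intended log window:
  4: pack_ledger done: 1
  5: enter pick_anchor: 4 items against 3
  6: checkpoint: 0
  7: update_gauge start: n=4 cutoff=3
Execution walk:
  pack_ledger([11, 3, 3, 2]) -> 1  [called from gauge_drift, line 29]
  pick_anchor([11, 3, 3, 2], 3) -> 2  [called from gauge_drift, line 30]
  gauge_drift([11, 3, 3, 2], 3) -> 1  [called from main, line 50]
  weigh_samples([11, 3, 3, 2], 3) -> 1  [called from update_gauge, line 42]
  update_gauge([11, 3, 3, 2], 3) -> 6  [called from main, line 52]
Origin of each log line:
  1: from main, line 49
  2: from gauge_drift, line 28
  3: from pack_ledger, line 2
  4: from pack_ledger, line 7
  5: from pick_anchor, line 11
  6: from main, line 51
  7: from update_gauge, line 41
  8: from weigh_samples, line 35
  9: from main, line 53
A correct fix: line 32: replace `bound // bound` with `count // bound`.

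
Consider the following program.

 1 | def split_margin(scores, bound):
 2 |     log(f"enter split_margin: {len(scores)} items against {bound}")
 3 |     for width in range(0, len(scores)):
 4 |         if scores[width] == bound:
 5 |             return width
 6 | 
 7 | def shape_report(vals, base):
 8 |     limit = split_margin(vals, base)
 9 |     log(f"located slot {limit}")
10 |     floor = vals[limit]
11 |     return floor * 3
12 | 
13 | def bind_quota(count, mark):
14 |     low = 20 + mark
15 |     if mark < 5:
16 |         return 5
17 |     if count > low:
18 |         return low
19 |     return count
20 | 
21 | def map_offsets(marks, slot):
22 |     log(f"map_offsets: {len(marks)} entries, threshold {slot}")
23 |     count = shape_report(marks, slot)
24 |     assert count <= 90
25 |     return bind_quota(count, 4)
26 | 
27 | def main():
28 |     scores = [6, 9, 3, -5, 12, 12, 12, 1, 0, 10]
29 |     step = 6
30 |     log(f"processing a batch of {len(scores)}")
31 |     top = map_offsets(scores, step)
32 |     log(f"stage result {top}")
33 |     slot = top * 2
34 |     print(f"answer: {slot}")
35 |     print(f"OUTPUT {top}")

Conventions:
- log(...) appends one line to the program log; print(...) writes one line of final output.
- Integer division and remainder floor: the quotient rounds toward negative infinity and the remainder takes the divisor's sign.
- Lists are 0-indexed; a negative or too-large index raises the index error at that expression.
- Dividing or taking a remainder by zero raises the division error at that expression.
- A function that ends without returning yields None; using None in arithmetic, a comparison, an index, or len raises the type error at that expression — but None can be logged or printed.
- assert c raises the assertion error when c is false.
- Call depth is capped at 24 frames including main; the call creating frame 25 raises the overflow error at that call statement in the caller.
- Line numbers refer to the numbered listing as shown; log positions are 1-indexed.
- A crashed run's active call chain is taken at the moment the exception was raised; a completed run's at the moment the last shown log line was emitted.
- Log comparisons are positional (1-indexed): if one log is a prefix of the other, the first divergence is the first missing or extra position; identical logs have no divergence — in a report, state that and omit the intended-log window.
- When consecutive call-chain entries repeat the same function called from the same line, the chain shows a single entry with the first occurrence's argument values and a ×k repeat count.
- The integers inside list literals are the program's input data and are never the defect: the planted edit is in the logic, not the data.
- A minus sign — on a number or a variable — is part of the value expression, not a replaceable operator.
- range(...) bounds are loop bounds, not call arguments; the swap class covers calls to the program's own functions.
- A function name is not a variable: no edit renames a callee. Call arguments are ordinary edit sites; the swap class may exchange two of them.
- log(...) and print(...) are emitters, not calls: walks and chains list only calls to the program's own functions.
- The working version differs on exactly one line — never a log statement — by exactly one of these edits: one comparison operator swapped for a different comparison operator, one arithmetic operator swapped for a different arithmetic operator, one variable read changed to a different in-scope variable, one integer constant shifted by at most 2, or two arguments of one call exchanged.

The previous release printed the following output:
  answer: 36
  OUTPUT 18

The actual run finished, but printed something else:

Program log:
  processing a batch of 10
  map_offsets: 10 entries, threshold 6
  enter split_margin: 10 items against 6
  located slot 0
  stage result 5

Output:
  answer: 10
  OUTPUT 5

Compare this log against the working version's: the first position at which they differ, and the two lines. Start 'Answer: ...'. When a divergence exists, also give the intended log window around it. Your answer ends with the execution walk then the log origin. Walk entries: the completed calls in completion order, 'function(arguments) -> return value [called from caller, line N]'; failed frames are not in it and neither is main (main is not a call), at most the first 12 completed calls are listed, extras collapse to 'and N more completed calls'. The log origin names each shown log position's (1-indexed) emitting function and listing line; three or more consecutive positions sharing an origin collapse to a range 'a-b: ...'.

Answer: at position 5 the run shows 'stage result 5' where the working version logs 'stage result 18'.
Intended log window:
  3: enter split_margin: 10 items against 6
  4: located slot 0
  5: stage result 18
Execution walk:
  split_margin([6, 9, 3, -5, 12, 12, 12, 1, 0, 10], 6) -> 0  [called from shape_report, line 8]
  shape_report([6, 9, 3, -5, 12, 12, 12, 1, 0, 10], 6) -> 18  [called from map_offsets, line 23]
  bind_quota(18, 4) -> 5  [called from map_offsets, line 25]
  map_offsets([6, 9, 3, -5, 12, 12, 12, 1, 0, 10], 6) -> 5  [called from main, line 31]
Log line origins:
  1 — main, line 30
  2 — map_offsets, line 22
  3 — split_margin, line 2
  4 — shape_report, line 9
  5 — main, line 32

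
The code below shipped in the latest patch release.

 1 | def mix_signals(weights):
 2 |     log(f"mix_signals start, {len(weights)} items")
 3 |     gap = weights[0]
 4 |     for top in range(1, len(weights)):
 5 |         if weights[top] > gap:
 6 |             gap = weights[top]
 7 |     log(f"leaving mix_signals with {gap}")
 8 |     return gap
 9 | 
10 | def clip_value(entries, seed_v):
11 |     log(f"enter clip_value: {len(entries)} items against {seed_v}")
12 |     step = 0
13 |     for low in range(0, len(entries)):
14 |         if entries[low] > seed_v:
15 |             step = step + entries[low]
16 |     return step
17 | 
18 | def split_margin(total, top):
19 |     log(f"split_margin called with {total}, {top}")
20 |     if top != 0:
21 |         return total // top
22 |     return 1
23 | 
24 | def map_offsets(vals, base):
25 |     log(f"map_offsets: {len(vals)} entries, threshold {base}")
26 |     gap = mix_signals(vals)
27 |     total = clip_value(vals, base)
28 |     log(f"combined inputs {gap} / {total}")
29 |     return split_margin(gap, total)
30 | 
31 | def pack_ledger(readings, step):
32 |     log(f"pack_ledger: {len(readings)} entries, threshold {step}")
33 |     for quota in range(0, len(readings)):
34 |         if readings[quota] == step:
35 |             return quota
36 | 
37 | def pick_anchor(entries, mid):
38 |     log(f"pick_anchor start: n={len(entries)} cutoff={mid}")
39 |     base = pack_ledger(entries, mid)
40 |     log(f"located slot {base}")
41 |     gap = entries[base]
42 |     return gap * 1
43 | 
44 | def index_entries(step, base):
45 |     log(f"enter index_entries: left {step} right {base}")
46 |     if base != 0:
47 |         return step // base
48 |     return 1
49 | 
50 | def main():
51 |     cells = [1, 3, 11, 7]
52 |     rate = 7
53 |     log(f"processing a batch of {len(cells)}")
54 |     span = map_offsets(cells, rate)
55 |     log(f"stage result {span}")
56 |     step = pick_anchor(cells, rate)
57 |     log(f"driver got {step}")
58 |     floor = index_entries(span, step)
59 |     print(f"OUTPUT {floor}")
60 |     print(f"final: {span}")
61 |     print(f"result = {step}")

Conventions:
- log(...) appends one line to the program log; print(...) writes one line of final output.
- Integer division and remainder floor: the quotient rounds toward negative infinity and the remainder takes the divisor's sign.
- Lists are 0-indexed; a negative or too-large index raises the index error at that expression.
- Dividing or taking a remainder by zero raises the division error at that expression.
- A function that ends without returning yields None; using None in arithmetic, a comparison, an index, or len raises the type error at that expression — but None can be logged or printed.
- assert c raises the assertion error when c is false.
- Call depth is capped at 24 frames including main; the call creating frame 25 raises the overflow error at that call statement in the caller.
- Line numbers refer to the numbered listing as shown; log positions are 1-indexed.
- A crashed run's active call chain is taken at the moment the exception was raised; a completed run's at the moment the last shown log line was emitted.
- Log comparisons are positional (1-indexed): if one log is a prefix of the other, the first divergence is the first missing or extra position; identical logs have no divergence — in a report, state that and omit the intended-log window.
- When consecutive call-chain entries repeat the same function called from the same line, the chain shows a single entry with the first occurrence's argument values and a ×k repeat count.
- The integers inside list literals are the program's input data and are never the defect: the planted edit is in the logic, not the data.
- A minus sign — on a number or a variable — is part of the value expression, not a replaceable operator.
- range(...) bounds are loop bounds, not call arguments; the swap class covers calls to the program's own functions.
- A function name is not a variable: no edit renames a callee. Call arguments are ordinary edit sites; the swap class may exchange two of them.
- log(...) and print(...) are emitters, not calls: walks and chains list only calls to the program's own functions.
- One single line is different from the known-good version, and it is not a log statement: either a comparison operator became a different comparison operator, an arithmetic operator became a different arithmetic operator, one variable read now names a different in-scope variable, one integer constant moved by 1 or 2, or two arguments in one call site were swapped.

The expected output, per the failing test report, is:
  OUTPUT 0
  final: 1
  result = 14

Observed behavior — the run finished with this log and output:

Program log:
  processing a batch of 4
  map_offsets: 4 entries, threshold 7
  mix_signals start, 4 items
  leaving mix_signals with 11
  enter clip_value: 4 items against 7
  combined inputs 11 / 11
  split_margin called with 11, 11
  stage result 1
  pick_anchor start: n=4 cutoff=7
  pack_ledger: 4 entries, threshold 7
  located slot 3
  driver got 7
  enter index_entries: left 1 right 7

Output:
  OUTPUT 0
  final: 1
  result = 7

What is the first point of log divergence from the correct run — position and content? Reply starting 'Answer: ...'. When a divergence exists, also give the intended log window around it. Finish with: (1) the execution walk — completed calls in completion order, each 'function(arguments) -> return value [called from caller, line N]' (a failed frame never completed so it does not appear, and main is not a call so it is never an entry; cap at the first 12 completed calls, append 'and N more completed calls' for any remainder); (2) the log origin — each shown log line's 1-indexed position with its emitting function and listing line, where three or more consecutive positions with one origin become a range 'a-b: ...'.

Answer: at position 12 the run shows 'driver got 7' where the working version logs 'driver got 14'.
Intended log window:
  10: pack_ledger: 4 entries, threshold 7
  11: located slot 3
  12: driver got 14
  13: enter index_entries: left 1 right 14
Execution walk:
  mix_signals([1, 3, 11, 7]) -> 11  [called from map_offsets, line 26]
  clip_value([1, 3, 11, 7], 7) -> 11  [called from map_offsets, line 27]
  split_margin(11, 11) -> 1  [called from map_offsets, line 29]
  map_offsets([1, 3, 11, 7], 7) -> 1  [called from main, line 54]
  pack_ledger([1, 3, 11, 7], 7) -> 3  [called from pick_anchor, line 39]
  pick_anchor([1, 3, 11, 7], 7) -> 7  [called from main, line 56]
  index_entries(1, 7) -> 0  [called from main, line 58]
Origin of each log line:
  1: emitted by main (line 53)
  2: emitted by map_offsets (line 25)
  3: emitted by mix_signals (line 2)
  4: emitted by mix_signals (line 7)
  5: emitted by clip_value (line 11)
  6: emitted by map_offsets (line 28)
  7: emitted by split_margin (line 19)
  8: emitted by main (line 55)
  9: emitted by pick_anchor (line 38)
  10: emitted by pack_ledger (line 32)
  11: emitted by pick_anchor (line 40)
  12: emitted by main (line 57)
  13: emitted by index_entries (line 45)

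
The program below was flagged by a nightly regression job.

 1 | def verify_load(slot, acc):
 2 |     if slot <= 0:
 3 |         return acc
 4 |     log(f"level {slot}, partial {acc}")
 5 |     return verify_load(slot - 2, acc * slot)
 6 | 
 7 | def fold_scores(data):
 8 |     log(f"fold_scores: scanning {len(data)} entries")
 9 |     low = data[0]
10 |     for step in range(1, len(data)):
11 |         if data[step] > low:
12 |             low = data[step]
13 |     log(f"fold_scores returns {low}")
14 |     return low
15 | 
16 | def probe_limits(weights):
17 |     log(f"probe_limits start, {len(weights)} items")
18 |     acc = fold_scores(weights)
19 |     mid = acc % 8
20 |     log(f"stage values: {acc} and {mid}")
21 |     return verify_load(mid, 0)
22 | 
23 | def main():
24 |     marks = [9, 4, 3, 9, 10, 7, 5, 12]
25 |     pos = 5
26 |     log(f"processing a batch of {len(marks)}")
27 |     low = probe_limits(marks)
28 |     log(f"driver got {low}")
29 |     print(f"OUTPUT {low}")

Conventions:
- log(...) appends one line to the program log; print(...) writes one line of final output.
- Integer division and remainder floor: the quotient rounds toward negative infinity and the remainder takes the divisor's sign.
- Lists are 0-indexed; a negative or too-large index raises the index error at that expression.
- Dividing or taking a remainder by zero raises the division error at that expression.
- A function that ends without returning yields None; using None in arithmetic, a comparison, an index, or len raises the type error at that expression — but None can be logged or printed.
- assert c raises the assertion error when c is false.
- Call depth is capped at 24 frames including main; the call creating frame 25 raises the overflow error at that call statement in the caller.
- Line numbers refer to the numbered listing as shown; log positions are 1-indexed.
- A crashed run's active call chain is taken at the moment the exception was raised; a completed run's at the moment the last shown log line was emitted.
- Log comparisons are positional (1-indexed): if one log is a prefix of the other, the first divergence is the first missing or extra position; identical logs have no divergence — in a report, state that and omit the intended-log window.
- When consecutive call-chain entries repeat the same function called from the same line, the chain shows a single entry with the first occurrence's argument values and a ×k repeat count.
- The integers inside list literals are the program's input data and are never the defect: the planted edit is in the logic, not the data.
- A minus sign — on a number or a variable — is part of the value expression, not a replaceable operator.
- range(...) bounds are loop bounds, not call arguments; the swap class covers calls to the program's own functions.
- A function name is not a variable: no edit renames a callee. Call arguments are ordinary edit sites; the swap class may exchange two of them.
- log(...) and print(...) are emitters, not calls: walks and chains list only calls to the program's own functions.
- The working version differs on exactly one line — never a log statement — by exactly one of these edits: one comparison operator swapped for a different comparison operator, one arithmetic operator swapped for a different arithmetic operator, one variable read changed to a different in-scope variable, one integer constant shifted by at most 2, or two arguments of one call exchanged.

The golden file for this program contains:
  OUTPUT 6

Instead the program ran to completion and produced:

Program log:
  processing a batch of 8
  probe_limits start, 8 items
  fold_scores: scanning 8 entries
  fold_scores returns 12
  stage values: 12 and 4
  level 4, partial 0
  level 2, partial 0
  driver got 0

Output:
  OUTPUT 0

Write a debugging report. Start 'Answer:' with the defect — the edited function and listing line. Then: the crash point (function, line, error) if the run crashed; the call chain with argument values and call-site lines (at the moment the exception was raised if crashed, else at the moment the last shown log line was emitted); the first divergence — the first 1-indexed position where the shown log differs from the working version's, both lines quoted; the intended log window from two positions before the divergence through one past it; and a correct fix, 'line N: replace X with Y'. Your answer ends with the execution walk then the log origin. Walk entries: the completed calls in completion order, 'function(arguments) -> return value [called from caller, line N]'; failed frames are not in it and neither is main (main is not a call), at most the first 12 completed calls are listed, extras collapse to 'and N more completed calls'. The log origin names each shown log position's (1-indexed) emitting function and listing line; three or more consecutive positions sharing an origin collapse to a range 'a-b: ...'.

Answer: the defect is in verify_load at line 5.
Key fact: Position 7 is the first bad log line: 'level 2, partial 0' should read 'level 2, partial 4'.
Call chain: main.
First divergence: at position 7 the run shows 'level 2, partial 0' where the working version logs 'level 2, partial 4'.
Intended log window:
  5: stage values: 12 and 4
  6: level 4, partial 0
  7: level 2, partial 4
  8: driver got 6
Execution walk:
  fold_scores([9, 4, 3, 9, 10, 7, 5, 12]) -> 12  [called from probe_limits, line 18]
  verify_load(0, 0) -> 0  [called from verify_load, line 5]
  verify_load(2, 0) -> 0  [called from verify_load, line 5]
  verify_load(4, 0) -> 0  [called from probe_limits, line 21]
  probe_limits([9, 4, 3, 9, 10, 7, 5, 12]) -> 0  [called from main, line 27]
Log line origins:
  1 — main, line 26
  2 — probe_limits, line 17
  3 — fold_scores, line 8
  4 — fold_scores, line 13
  5 — probe_limits, line 20
  6 — verify_load, line 4
  7 — verify_load, line 4
  8 — main, line 28
A correct fix: line 5: replace `*` with `+`.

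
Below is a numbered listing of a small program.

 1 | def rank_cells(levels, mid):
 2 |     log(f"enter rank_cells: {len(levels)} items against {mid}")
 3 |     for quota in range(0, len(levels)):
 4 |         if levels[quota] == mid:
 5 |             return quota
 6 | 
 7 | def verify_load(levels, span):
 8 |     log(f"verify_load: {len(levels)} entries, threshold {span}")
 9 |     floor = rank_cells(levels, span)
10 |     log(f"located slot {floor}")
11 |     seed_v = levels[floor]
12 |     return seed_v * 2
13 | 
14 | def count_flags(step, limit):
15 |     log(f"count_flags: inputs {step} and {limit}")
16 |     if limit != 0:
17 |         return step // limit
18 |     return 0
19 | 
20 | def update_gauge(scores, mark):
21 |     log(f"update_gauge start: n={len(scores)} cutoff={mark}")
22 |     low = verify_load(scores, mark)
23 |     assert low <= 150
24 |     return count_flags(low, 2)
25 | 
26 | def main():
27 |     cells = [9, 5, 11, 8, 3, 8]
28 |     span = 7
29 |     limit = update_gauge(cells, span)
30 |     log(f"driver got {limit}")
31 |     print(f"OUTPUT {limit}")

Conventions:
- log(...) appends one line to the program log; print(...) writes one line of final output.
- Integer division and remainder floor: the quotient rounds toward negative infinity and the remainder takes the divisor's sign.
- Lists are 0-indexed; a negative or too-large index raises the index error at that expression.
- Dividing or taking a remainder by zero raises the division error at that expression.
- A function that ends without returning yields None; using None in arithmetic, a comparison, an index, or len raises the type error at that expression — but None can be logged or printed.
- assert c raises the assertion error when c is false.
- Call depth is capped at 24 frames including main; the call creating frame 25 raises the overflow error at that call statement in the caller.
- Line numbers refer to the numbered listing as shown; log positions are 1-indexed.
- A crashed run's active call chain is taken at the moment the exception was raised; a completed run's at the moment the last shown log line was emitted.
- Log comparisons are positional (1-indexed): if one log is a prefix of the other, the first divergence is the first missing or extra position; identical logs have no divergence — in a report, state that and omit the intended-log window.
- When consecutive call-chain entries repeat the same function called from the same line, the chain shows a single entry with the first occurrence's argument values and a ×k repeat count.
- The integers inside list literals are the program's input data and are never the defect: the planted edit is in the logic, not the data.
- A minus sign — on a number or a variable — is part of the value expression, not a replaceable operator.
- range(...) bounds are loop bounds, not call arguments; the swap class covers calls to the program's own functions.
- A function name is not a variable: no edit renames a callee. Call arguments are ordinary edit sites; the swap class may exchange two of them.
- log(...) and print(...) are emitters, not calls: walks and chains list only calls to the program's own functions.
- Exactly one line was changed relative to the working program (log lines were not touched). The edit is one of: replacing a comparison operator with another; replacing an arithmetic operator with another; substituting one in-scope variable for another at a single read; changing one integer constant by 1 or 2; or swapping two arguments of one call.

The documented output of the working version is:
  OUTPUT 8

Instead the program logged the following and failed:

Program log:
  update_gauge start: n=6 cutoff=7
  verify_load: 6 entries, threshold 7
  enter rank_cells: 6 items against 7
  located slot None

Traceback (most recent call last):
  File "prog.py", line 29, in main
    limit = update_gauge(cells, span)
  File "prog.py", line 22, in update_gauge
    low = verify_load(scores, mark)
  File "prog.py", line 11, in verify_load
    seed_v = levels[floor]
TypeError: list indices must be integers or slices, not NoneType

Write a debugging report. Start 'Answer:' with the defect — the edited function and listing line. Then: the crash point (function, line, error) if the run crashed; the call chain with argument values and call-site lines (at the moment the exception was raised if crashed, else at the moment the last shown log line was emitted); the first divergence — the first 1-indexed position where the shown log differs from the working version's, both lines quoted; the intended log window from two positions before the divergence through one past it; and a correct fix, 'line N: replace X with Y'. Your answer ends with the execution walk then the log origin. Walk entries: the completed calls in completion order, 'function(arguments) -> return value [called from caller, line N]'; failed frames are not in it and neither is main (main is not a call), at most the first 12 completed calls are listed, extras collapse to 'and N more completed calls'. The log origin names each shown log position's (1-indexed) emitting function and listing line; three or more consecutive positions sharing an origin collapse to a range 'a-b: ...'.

Answer: the defect is in main at line 28.
The tell: The earliest visible damage is log position 1 — 'update_gauge start: n=6 cutoff=7' rather than the intended 'update_gauge start: n=6 cutoff=8'.
Crash: verify_load, line 11, TypeError.
Call chain: main -> update_gauge([9, 5, 11, 8, 3, 8], 7) (called at line 29) -> verify_load([9, 5, 11, 8, 3, 8], 7) (called at line 22).
First divergence: position 1 — the shown line 'update_gauge start: n=6 cutoff=7' should read 'update_gauge start: n=6 cutoff=8'.
Intended log window:
  1: update_gauge start: n=6 cutoff=8
  2: verify_load: 6 entries, threshold 8
Execution walk:
  rank_cells([9, 5, 11, 8, 3, 8], 7) -> None  [called from verify_load, line 9]
Log line origins:
  1: emitted by update_gauge (line 21)
  2: emitted by verify_load (line 8)
  3: emitted by rank_cells (line 2)
  4: emitted by verify_load (line 10)
A correct fix: line 28: replace `7` with `8`.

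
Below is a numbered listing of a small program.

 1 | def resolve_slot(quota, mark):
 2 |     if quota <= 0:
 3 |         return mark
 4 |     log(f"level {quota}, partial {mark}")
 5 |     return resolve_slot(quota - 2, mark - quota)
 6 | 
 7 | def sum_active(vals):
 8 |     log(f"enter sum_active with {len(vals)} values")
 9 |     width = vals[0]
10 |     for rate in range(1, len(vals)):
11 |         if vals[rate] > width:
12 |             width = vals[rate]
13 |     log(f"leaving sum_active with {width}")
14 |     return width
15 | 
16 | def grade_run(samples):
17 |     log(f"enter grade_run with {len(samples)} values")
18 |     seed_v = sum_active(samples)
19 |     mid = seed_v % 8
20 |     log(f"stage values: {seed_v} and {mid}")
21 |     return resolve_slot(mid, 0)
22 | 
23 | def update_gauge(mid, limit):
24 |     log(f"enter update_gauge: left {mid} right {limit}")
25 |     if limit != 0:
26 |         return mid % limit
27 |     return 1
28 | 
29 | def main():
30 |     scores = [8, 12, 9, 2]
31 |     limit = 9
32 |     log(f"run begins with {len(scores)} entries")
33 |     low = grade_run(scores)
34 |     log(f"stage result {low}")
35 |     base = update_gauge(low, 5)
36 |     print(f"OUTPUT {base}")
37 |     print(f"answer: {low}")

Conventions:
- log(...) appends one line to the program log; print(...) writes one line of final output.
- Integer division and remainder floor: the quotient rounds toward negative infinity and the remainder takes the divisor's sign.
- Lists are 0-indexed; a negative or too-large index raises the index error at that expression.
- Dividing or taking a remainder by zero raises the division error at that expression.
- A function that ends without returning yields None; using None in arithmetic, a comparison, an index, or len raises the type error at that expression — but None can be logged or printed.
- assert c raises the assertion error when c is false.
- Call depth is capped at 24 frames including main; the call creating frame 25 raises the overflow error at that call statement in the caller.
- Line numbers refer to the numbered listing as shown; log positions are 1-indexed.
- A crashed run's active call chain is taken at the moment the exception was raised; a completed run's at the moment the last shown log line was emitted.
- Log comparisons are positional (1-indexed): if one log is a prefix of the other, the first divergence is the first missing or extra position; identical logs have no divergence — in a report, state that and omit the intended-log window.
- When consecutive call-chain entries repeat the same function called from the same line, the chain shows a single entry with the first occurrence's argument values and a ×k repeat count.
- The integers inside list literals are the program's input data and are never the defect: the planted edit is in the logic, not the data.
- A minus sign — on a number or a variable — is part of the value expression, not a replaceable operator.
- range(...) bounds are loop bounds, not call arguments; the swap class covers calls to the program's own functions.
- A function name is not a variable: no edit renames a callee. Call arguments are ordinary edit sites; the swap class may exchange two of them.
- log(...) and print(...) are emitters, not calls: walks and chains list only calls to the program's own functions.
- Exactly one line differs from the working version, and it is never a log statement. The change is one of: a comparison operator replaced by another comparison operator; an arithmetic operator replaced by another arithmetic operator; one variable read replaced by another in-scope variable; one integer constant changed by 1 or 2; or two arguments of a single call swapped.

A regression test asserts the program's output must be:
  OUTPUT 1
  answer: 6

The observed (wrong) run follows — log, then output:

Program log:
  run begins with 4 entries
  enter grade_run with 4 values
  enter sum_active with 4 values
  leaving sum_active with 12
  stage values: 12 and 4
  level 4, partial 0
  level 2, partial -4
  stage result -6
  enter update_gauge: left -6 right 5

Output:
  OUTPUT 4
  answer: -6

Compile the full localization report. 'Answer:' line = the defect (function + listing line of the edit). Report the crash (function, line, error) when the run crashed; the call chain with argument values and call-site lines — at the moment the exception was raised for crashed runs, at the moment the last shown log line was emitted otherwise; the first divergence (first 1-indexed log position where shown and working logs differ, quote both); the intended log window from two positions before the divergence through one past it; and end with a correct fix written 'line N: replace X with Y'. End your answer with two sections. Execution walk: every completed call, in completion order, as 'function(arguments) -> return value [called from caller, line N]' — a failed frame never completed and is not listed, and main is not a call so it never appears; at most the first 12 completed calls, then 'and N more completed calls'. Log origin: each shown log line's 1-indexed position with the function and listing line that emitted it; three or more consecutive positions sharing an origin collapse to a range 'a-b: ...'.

Answer: the defect is in resolve_slot at line 5.
Core observation: The earliest visible damage is log position 7 — 'level 2, partial -4' rather than the intended 'level 2, partial 4'.
Call chain: main -> update_gauge(-6, 5) (called at line 35).
First divergence: at position 7 the run shows 'level 2, partial -4' where the working version logs 'level 2, partial 4'.
Intended log window:
  5: stage values: 12 and 4
  6: level 4, partial 0
  7: level 2, partial 4
  8: stage result 6
Execution walk:
  sum_active([8, 12, 9, 2]) -> 12  [called from grade_run, line 18]
  resolve_slot(0, -6) -> -6  [called from resolve_slot, line 5]
  resolve_slot(2, -4) -> -6  [called from resolve_slot, line 5]
  resolve_slot(4, 0) -> -6  [called from grade_run, line 21]
  grade_run([8, 12, 9, 2]) -> -6  [called from main, line 33]
  update_gauge(-6, 5) -> 4  [called from main, line 35]
Log origin:
  1: logged in main at line 32
  2: logged in grade_run at line 17
  3: logged in sum_active at line 8
  4: logged in sum_active at line 13
  5: logged in grade_run at line 20
  6: logged in resolve_slot at line 4
  7: logged in resolve_slot at line 4
  8: logged in main at line 34
  9: logged in update_gauge at line 24
A correct fix: line 5: replace `mark - quota` with `mark + quota`.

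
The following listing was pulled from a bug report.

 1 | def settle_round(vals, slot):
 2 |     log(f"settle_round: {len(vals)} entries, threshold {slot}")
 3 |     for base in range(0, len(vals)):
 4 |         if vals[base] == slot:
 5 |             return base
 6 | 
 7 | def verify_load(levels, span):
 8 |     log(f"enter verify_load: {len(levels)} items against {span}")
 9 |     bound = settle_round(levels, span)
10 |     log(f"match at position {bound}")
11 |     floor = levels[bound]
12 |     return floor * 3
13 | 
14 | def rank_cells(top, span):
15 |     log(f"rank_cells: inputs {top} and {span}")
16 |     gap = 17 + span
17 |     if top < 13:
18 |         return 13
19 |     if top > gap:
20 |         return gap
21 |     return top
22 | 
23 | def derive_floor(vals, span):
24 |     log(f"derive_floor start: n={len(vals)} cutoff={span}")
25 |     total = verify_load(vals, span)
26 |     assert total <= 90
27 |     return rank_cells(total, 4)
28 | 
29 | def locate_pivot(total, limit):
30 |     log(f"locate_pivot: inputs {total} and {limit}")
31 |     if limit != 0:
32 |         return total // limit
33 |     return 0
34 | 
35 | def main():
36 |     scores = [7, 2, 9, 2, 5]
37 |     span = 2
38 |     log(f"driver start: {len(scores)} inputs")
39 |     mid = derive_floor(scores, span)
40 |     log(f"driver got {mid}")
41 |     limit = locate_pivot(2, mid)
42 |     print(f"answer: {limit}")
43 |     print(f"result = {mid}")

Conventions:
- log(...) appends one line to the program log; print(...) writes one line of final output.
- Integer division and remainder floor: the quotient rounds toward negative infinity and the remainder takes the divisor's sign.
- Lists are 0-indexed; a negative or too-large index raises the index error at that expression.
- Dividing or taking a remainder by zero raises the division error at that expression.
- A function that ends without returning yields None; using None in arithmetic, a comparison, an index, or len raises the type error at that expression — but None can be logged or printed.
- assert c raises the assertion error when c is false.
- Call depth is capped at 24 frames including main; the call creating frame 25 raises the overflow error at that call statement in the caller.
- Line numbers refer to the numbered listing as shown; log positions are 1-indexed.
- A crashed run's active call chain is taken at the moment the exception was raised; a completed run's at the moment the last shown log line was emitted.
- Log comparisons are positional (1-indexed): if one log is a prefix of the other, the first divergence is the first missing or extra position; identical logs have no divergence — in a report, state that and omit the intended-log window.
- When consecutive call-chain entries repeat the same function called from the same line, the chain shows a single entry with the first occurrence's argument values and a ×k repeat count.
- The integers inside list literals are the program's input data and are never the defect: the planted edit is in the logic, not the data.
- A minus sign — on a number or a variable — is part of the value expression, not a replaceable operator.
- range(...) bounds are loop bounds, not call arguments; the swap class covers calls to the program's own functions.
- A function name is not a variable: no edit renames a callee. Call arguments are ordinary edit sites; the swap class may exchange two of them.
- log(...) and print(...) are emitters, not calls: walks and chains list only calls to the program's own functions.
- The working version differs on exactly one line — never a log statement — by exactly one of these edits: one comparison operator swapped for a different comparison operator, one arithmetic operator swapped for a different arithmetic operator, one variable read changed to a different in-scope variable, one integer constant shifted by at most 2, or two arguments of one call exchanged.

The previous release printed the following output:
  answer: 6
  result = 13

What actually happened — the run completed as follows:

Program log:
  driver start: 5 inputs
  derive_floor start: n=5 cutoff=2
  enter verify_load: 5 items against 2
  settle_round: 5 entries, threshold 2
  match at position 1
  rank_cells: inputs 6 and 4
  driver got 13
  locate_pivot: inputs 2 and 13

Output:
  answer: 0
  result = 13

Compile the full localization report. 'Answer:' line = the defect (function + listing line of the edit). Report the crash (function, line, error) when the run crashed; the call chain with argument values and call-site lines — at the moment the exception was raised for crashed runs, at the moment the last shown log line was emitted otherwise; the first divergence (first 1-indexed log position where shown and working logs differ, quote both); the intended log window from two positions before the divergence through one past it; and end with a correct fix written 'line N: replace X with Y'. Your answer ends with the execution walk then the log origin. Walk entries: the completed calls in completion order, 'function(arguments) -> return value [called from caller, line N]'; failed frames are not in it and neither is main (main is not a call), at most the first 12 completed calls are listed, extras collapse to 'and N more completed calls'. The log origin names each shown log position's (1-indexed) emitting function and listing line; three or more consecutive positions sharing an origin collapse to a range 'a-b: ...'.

Answer: the defect is in main at line 41.
Key fact: The log first diverges at position 8: the faulty run prints 'locate_pivot: inputs 2 and 13' where the working version prints 'locate_pivot: inputs 13 and 2'.
Call chain: main -> locate_pivot(2, 13) (called at line 41).
First divergence: position 8; shown 'locate_pivot: inputs 2 and 13' vs intended 'locate_pivot: inputs 13 and 2'.
Intended log window:
  6: rank_cells: inputs 6 and 4
  7: driver got 13
  8: locate_pivot: inputs 13 and 2
Execution walk:
  settle_round([7, 2, 9, 2, 5], 2) -> 1  [called from verify_load, line 9]
  verify_load([7, 2, 9, 2, 5], 2) -> 6  [called from derive_floor, line 25]
  rank_cells(6, 4) -> 13  [called from derive_floor, line 27]
  derive_floor([7, 2, 9, 2, 5], 2) -> 13  [called from main, line 39]
  locate_pivot(2, 13) -> 0  [called from main, line 41]
Origin of each log line:
  1 — main, line 38
  2 — derive_floor, line 24
  3 — verify_load, line 8
  4 — settle_round, line 2
  5 — verify_load, line 10
  6 — rank_cells, line 15
  7 — main, line 40
  8 — locate_pivot, line 30
A correct fix: line 41: replace `locate_pivot(2, mid)` with `locate_pivot(mid, 2)`.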